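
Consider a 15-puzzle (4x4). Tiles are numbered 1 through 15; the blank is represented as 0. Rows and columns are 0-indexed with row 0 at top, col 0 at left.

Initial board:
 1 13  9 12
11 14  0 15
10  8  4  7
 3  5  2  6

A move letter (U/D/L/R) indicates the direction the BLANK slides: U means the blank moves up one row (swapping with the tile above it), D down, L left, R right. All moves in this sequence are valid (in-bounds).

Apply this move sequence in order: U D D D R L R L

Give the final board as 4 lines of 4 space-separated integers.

After move 1 (U):
 1 13  0 12
11 14  9 15
10  8  4  7
 3  5  2  6

After move 2 (D):
 1 13  9 12
11 14  0 15
10  8  4  7
 3  5  2  6

After move 3 (D):
 1 13  9 12
11 14  4 15
10  8  0  7
 3  5  2  6

After move 4 (D):
 1 13  9 12
11 14  4 15
10  8  2  7
 3  5  0  6

After move 5 (R):
 1 13  9 12
11 14  4 15
10  8  2  7
 3  5  6  0

After move 6 (L):
 1 13  9 12
11 14  4 15
10  8  2  7
 3  5  0  6

After move 7 (R):
 1 13  9 12
11 14  4 15
10  8  2  7
 3  5  6  0

After move 8 (L):
 1 13  9 12
11 14  4 15
10  8  2  7
 3  5  0  6

Answer:  1 13  9 12
11 14  4 15
10  8  2  7
 3  5  0  6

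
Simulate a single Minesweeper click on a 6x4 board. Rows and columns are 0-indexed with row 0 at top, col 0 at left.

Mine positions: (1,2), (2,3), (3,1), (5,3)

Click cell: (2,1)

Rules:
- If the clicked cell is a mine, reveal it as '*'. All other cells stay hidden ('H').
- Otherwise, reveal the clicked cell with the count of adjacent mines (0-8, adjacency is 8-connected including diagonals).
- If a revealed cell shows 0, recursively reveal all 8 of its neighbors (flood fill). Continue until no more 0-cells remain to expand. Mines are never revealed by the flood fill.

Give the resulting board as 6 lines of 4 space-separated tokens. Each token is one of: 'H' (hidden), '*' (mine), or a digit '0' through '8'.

H H H H
H H H H
H 2 H H
H H H H
H H H H
H H H H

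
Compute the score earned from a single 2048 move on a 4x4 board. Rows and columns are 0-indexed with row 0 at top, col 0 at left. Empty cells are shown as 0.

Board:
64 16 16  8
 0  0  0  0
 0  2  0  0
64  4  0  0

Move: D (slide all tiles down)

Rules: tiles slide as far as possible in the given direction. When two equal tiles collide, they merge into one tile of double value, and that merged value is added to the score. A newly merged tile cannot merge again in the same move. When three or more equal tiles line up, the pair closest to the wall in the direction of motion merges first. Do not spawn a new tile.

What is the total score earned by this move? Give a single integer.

Slide down:
col 0: [64, 0, 0, 64] -> [0, 0, 0, 128]  score +128 (running 128)
col 1: [16, 0, 2, 4] -> [0, 16, 2, 4]  score +0 (running 128)
col 2: [16, 0, 0, 0] -> [0, 0, 0, 16]  score +0 (running 128)
col 3: [8, 0, 0, 0] -> [0, 0, 0, 8]  score +0 (running 128)
Board after move:
  0   0   0   0
  0  16   0   0
  0   2   0   0
128   4  16   8

Answer: 128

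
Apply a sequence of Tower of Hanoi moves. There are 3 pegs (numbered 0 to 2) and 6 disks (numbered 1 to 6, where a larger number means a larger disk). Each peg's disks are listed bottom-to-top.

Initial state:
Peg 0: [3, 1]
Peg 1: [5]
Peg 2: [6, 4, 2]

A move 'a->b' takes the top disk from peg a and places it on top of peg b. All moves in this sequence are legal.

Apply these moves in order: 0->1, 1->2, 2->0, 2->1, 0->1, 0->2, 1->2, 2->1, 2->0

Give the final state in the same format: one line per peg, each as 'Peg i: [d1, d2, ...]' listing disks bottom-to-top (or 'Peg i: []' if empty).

Answer: Peg 0: [3]
Peg 1: [5, 2, 1]
Peg 2: [6, 4]

Derivation:
After move 1 (0->1):
Peg 0: [3]
Peg 1: [5, 1]
Peg 2: [6, 4, 2]

After move 2 (1->2):
Peg 0: [3]
Peg 1: [5]
Peg 2: [6, 4, 2, 1]

After move 3 (2->0):
Peg 0: [3, 1]
Peg 1: [5]
Peg 2: [6, 4, 2]

After move 4 (2->1):
Peg 0: [3, 1]
Peg 1: [5, 2]
Peg 2: [6, 4]

After move 5 (0->1):
Peg 0: [3]
Peg 1: [5, 2, 1]
Peg 2: [6, 4]

After move 6 (0->2):
Peg 0: []
Peg 1: [5, 2, 1]
Peg 2: [6, 4, 3]

After move 7 (1->2):
Peg 0: []
Peg 1: [5, 2]
Peg 2: [6, 4, 3, 1]

After move 8 (2->1):
Peg 0: []
Peg 1: [5, 2, 1]
Peg 2: [6, 4, 3]

After move 9 (2->0):
Peg 0: [3]
Peg 1: [5, 2, 1]
Peg 2: [6, 4]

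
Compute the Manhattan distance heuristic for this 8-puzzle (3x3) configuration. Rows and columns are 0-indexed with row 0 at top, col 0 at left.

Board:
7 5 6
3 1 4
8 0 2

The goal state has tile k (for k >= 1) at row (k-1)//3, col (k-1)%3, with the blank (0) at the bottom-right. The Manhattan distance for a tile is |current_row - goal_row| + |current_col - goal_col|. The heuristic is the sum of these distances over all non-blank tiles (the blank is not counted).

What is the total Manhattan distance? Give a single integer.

Answer: 15

Derivation:
Tile 7: at (0,0), goal (2,0), distance |0-2|+|0-0| = 2
Tile 5: at (0,1), goal (1,1), distance |0-1|+|1-1| = 1
Tile 6: at (0,2), goal (1,2), distance |0-1|+|2-2| = 1
Tile 3: at (1,0), goal (0,2), distance |1-0|+|0-2| = 3
Tile 1: at (1,1), goal (0,0), distance |1-0|+|1-0| = 2
Tile 4: at (1,2), goal (1,0), distance |1-1|+|2-0| = 2
Tile 8: at (2,0), goal (2,1), distance |2-2|+|0-1| = 1
Tile 2: at (2,2), goal (0,1), distance |2-0|+|2-1| = 3
Sum: 2 + 1 + 1 + 3 + 2 + 2 + 1 + 3 = 15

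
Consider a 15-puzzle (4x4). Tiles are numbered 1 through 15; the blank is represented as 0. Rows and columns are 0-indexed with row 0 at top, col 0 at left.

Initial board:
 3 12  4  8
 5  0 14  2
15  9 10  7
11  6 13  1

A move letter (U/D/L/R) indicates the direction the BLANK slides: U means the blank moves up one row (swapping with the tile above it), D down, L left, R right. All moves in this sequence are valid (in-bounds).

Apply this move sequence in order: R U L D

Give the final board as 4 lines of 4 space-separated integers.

After move 1 (R):
 3 12  4  8
 5 14  0  2
15  9 10  7
11  6 13  1

After move 2 (U):
 3 12  0  8
 5 14  4  2
15  9 10  7
11  6 13  1

After move 3 (L):
 3  0 12  8
 5 14  4  2
15  9 10  7
11  6 13  1

After move 4 (D):
 3 14 12  8
 5  0  4  2
15  9 10  7
11  6 13  1

Answer:  3 14 12  8
 5  0  4  2
15  9 10  7
11  6 13  1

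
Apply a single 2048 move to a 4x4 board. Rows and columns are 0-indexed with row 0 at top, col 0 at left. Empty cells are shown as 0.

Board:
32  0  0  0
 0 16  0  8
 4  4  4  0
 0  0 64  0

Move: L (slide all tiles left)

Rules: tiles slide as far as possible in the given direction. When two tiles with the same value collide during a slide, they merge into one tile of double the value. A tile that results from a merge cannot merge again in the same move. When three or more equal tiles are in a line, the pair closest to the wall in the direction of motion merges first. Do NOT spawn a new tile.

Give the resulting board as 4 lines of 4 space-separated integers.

Slide left:
row 0: [32, 0, 0, 0] -> [32, 0, 0, 0]
row 1: [0, 16, 0, 8] -> [16, 8, 0, 0]
row 2: [4, 4, 4, 0] -> [8, 4, 0, 0]
row 3: [0, 0, 64, 0] -> [64, 0, 0, 0]

Answer: 32  0  0  0
16  8  0  0
 8  4  0  0
64  0  0  0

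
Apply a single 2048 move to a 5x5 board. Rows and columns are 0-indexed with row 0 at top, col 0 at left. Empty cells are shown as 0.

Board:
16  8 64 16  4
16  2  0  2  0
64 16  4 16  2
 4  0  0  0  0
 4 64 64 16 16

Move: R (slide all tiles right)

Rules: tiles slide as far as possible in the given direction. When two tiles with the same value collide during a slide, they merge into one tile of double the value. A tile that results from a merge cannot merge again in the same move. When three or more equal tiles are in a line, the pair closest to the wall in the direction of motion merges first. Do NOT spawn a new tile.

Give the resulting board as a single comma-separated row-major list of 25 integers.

Slide right:
row 0: [16, 8, 64, 16, 4] -> [16, 8, 64, 16, 4]
row 1: [16, 2, 0, 2, 0] -> [0, 0, 0, 16, 4]
row 2: [64, 16, 4, 16, 2] -> [64, 16, 4, 16, 2]
row 3: [4, 0, 0, 0, 0] -> [0, 0, 0, 0, 4]
row 4: [4, 64, 64, 16, 16] -> [0, 0, 4, 128, 32]

Answer: 16, 8, 64, 16, 4, 0, 0, 0, 16, 4, 64, 16, 4, 16, 2, 0, 0, 0, 0, 4, 0, 0, 4, 128, 32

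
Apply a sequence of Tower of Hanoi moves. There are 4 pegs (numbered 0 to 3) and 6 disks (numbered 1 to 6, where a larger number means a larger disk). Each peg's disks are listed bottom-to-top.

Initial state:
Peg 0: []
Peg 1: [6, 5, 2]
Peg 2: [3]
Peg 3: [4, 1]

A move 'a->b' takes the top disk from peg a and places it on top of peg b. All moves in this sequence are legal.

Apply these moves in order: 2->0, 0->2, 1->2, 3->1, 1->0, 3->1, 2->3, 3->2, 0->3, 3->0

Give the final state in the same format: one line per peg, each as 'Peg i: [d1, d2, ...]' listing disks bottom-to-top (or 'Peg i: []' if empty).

Answer: Peg 0: [1]
Peg 1: [6, 5, 4]
Peg 2: [3, 2]
Peg 3: []

Derivation:
After move 1 (2->0):
Peg 0: [3]
Peg 1: [6, 5, 2]
Peg 2: []
Peg 3: [4, 1]

After move 2 (0->2):
Peg 0: []
Peg 1: [6, 5, 2]
Peg 2: [3]
Peg 3: [4, 1]

After move 3 (1->2):
Peg 0: []
Peg 1: [6, 5]
Peg 2: [3, 2]
Peg 3: [4, 1]

After move 4 (3->1):
Peg 0: []
Peg 1: [6, 5, 1]
Peg 2: [3, 2]
Peg 3: [4]

After move 5 (1->0):
Peg 0: [1]
Peg 1: [6, 5]
Peg 2: [3, 2]
Peg 3: [4]

After move 6 (3->1):
Peg 0: [1]
Peg 1: [6, 5, 4]
Peg 2: [3, 2]
Peg 3: []

After move 7 (2->3):
Peg 0: [1]
Peg 1: [6, 5, 4]
Peg 2: [3]
Peg 3: [2]

After move 8 (3->2):
Peg 0: [1]
Peg 1: [6, 5, 4]
Peg 2: [3, 2]
Peg 3: []

After move 9 (0->3):
Peg 0: []
Peg 1: [6, 5, 4]
Peg 2: [3, 2]
Peg 3: [1]

After move 10 (3->0):
Peg 0: [1]
Peg 1: [6, 5, 4]
Peg 2: [3, 2]
Peg 3: []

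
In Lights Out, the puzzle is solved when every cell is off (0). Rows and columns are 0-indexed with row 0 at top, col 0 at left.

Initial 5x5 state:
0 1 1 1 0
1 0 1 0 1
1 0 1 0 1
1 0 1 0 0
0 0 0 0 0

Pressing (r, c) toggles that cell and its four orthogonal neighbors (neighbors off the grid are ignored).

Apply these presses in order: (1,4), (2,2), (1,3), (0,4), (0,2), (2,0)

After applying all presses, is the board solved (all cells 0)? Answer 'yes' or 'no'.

After press 1 at (1,4):
0 1 1 1 1
1 0 1 1 0
1 0 1 0 0
1 0 1 0 0
0 0 0 0 0

After press 2 at (2,2):
0 1 1 1 1
1 0 0 1 0
1 1 0 1 0
1 0 0 0 0
0 0 0 0 0

After press 3 at (1,3):
0 1 1 0 1
1 0 1 0 1
1 1 0 0 0
1 0 0 0 0
0 0 0 0 0

After press 4 at (0,4):
0 1 1 1 0
1 0 1 0 0
1 1 0 0 0
1 0 0 0 0
0 0 0 0 0

After press 5 at (0,2):
0 0 0 0 0
1 0 0 0 0
1 1 0 0 0
1 0 0 0 0
0 0 0 0 0

After press 6 at (2,0):
0 0 0 0 0
0 0 0 0 0
0 0 0 0 0
0 0 0 0 0
0 0 0 0 0

Lights still on: 0

Answer: yes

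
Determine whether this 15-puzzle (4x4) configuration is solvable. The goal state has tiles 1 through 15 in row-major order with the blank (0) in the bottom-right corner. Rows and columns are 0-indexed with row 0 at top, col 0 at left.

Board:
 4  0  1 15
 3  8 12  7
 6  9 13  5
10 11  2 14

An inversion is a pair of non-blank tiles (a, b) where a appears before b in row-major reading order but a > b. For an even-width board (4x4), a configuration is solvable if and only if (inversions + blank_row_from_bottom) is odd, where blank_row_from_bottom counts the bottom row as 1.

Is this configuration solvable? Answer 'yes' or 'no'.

Inversions: 41
Blank is in row 0 (0-indexed from top), which is row 4 counting from the bottom (bottom = 1).
41 + 4 = 45, which is odd, so the puzzle is solvable.

Answer: yes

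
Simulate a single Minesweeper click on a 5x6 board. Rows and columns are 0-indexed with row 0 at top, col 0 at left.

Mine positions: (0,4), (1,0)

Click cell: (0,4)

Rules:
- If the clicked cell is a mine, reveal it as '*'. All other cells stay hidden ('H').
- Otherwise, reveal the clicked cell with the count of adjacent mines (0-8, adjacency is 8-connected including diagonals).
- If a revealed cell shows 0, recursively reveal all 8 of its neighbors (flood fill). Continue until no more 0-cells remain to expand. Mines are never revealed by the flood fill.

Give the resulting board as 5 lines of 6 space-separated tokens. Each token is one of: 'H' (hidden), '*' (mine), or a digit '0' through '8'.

H H H H * H
H H H H H H
H H H H H H
H H H H H H
H H H H H H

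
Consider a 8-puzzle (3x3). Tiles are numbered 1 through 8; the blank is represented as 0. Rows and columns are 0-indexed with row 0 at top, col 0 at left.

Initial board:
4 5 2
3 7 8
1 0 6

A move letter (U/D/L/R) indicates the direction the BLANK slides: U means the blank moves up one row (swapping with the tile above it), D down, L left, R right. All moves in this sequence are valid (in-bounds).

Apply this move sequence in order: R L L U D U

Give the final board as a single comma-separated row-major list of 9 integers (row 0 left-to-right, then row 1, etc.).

After move 1 (R):
4 5 2
3 7 8
1 6 0

After move 2 (L):
4 5 2
3 7 8
1 0 6

After move 3 (L):
4 5 2
3 7 8
0 1 6

After move 4 (U):
4 5 2
0 7 8
3 1 6

After move 5 (D):
4 5 2
3 7 8
0 1 6

After move 6 (U):
4 5 2
0 7 8
3 1 6

Answer: 4, 5, 2, 0, 7, 8, 3, 1, 6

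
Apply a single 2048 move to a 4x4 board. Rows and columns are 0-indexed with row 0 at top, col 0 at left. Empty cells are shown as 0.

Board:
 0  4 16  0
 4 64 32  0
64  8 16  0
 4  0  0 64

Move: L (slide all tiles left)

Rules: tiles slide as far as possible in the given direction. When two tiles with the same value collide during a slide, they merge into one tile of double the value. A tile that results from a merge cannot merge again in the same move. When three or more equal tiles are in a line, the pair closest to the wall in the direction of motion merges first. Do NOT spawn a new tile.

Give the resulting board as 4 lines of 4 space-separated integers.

Answer:  4 16  0  0
 4 64 32  0
64  8 16  0
 4 64  0  0

Derivation:
Slide left:
row 0: [0, 4, 16, 0] -> [4, 16, 0, 0]
row 1: [4, 64, 32, 0] -> [4, 64, 32, 0]
row 2: [64, 8, 16, 0] -> [64, 8, 16, 0]
row 3: [4, 0, 0, 64] -> [4, 64, 0, 0]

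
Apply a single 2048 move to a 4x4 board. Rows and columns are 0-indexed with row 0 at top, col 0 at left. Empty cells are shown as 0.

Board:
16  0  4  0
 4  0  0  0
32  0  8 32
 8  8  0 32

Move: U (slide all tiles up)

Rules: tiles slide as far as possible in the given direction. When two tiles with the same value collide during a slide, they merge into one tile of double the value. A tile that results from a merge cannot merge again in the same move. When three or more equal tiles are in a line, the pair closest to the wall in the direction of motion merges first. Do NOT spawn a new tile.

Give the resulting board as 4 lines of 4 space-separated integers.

Slide up:
col 0: [16, 4, 32, 8] -> [16, 4, 32, 8]
col 1: [0, 0, 0, 8] -> [8, 0, 0, 0]
col 2: [4, 0, 8, 0] -> [4, 8, 0, 0]
col 3: [0, 0, 32, 32] -> [64, 0, 0, 0]

Answer: 16  8  4 64
 4  0  8  0
32  0  0  0
 8  0  0  0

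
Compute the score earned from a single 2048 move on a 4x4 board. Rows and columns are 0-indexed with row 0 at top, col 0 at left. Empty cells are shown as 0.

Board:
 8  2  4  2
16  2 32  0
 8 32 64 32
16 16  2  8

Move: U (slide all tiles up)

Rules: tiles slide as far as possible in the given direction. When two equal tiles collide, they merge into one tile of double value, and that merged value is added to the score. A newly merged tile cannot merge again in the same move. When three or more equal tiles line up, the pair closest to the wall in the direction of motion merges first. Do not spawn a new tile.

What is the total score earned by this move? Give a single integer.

Slide up:
col 0: [8, 16, 8, 16] -> [8, 16, 8, 16]  score +0 (running 0)
col 1: [2, 2, 32, 16] -> [4, 32, 16, 0]  score +4 (running 4)
col 2: [4, 32, 64, 2] -> [4, 32, 64, 2]  score +0 (running 4)
col 3: [2, 0, 32, 8] -> [2, 32, 8, 0]  score +0 (running 4)
Board after move:
 8  4  4  2
16 32 32 32
 8 16 64  8
16  0  2  0

Answer: 4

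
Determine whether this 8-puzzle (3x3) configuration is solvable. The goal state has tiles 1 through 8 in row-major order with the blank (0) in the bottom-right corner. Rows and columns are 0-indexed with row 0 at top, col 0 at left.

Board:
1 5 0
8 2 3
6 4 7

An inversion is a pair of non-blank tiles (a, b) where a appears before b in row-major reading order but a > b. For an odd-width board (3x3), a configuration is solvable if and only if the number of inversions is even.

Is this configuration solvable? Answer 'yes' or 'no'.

Answer: no

Derivation:
Inversions (pairs i<j in row-major order where tile[i] > tile[j] > 0): 9
9 is odd, so the puzzle is not solvable.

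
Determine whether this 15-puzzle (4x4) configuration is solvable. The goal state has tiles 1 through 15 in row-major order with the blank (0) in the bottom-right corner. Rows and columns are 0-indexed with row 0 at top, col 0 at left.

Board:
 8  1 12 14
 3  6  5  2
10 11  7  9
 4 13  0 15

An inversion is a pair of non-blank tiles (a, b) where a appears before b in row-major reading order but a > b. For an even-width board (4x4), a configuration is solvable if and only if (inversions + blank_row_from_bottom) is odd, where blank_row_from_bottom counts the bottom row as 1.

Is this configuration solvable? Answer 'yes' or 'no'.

Answer: yes

Derivation:
Inversions: 40
Blank is in row 3 (0-indexed from top), which is row 1 counting from the bottom (bottom = 1).
40 + 1 = 41, which is odd, so the puzzle is solvable.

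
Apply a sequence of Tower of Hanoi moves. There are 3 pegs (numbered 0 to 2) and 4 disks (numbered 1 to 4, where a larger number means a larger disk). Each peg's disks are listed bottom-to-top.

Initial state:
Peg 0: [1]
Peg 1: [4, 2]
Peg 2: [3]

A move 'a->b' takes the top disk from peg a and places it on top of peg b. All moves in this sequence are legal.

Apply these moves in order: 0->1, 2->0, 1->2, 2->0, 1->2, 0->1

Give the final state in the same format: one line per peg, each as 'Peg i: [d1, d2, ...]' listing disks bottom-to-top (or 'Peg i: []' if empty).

Answer: Peg 0: [3]
Peg 1: [4, 1]
Peg 2: [2]

Derivation:
After move 1 (0->1):
Peg 0: []
Peg 1: [4, 2, 1]
Peg 2: [3]

After move 2 (2->0):
Peg 0: [3]
Peg 1: [4, 2, 1]
Peg 2: []

After move 3 (1->2):
Peg 0: [3]
Peg 1: [4, 2]
Peg 2: [1]

After move 4 (2->0):
Peg 0: [3, 1]
Peg 1: [4, 2]
Peg 2: []

After move 5 (1->2):
Peg 0: [3, 1]
Peg 1: [4]
Peg 2: [2]

After move 6 (0->1):
Peg 0: [3]
Peg 1: [4, 1]
Peg 2: [2]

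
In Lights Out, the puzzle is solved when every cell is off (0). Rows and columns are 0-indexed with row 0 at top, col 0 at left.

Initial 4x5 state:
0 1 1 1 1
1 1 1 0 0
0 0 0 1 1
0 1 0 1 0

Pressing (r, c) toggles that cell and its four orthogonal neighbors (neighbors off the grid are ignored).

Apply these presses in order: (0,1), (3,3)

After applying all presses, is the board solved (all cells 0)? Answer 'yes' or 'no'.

After press 1 at (0,1):
1 0 0 1 1
1 0 1 0 0
0 0 0 1 1
0 1 0 1 0

After press 2 at (3,3):
1 0 0 1 1
1 0 1 0 0
0 0 0 0 1
0 1 1 0 1

Lights still on: 9

Answer: no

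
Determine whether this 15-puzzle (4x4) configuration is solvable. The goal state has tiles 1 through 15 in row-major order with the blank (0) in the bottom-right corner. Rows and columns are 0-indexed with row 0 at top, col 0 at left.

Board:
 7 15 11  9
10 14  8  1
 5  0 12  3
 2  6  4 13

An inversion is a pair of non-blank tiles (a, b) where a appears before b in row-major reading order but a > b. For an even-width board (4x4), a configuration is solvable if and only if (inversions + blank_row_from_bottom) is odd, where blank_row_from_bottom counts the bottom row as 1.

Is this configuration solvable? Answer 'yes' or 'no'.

Answer: no

Derivation:
Inversions: 66
Blank is in row 2 (0-indexed from top), which is row 2 counting from the bottom (bottom = 1).
66 + 2 = 68, which is even, so the puzzle is not solvable.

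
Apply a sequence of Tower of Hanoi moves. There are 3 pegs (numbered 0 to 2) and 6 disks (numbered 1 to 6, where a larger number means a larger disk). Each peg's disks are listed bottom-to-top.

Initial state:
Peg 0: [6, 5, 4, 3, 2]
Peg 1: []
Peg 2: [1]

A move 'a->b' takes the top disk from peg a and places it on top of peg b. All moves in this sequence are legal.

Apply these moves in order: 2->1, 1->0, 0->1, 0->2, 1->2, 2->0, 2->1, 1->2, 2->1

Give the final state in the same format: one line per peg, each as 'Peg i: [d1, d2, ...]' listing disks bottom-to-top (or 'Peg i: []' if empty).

After move 1 (2->1):
Peg 0: [6, 5, 4, 3, 2]
Peg 1: [1]
Peg 2: []

After move 2 (1->0):
Peg 0: [6, 5, 4, 3, 2, 1]
Peg 1: []
Peg 2: []

After move 3 (0->1):
Peg 0: [6, 5, 4, 3, 2]
Peg 1: [1]
Peg 2: []

After move 4 (0->2):
Peg 0: [6, 5, 4, 3]
Peg 1: [1]
Peg 2: [2]

After move 5 (1->2):
Peg 0: [6, 5, 4, 3]
Peg 1: []
Peg 2: [2, 1]

After move 6 (2->0):
Peg 0: [6, 5, 4, 3, 1]
Peg 1: []
Peg 2: [2]

After move 7 (2->1):
Peg 0: [6, 5, 4, 3, 1]
Peg 1: [2]
Peg 2: []

After move 8 (1->2):
Peg 0: [6, 5, 4, 3, 1]
Peg 1: []
Peg 2: [2]

After move 9 (2->1):
Peg 0: [6, 5, 4, 3, 1]
Peg 1: [2]
Peg 2: []

Answer: Peg 0: [6, 5, 4, 3, 1]
Peg 1: [2]
Peg 2: []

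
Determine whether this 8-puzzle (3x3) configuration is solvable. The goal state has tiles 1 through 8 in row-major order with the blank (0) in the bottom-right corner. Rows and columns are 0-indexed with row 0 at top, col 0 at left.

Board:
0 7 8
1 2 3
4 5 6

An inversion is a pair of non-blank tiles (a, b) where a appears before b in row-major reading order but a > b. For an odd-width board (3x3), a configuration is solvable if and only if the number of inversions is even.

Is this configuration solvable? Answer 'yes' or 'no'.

Inversions (pairs i<j in row-major order where tile[i] > tile[j] > 0): 12
12 is even, so the puzzle is solvable.

Answer: yes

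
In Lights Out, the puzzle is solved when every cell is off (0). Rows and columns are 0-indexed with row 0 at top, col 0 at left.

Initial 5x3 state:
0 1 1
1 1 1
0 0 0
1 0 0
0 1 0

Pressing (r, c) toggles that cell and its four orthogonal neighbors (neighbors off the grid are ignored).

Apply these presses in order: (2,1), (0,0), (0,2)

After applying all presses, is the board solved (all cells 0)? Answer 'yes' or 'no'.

Answer: no

Derivation:
After press 1 at (2,1):
0 1 1
1 0 1
1 1 1
1 1 0
0 1 0

After press 2 at (0,0):
1 0 1
0 0 1
1 1 1
1 1 0
0 1 0

After press 3 at (0,2):
1 1 0
0 0 0
1 1 1
1 1 0
0 1 0

Lights still on: 8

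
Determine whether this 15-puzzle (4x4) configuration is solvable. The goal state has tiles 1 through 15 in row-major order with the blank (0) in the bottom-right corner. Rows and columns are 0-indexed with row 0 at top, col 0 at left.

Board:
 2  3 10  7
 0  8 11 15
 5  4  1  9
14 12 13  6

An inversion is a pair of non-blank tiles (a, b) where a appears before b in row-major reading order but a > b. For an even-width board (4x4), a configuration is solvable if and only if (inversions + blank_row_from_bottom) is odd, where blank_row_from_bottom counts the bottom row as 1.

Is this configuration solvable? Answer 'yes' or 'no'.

Inversions: 39
Blank is in row 1 (0-indexed from top), which is row 3 counting from the bottom (bottom = 1).
39 + 3 = 42, which is even, so the puzzle is not solvable.

Answer: no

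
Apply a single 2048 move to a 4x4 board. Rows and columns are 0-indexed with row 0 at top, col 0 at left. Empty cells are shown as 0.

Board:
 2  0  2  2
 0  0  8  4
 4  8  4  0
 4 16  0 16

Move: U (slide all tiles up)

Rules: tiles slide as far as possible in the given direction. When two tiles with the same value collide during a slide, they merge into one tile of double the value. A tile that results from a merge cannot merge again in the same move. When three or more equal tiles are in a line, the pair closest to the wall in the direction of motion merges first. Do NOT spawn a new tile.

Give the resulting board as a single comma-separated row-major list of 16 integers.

Answer: 2, 8, 2, 2, 8, 16, 8, 4, 0, 0, 4, 16, 0, 0, 0, 0

Derivation:
Slide up:
col 0: [2, 0, 4, 4] -> [2, 8, 0, 0]
col 1: [0, 0, 8, 16] -> [8, 16, 0, 0]
col 2: [2, 8, 4, 0] -> [2, 8, 4, 0]
col 3: [2, 4, 0, 16] -> [2, 4, 16, 0]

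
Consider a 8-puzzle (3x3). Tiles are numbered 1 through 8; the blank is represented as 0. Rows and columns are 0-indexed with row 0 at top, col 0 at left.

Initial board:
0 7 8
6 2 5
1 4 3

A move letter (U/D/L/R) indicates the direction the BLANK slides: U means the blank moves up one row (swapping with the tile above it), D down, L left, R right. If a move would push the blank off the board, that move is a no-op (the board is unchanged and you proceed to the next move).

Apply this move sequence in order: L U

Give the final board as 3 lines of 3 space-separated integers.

Answer: 0 7 8
6 2 5
1 4 3

Derivation:
After move 1 (L):
0 7 8
6 2 5
1 4 3

After move 2 (U):
0 7 8
6 2 5
1 4 3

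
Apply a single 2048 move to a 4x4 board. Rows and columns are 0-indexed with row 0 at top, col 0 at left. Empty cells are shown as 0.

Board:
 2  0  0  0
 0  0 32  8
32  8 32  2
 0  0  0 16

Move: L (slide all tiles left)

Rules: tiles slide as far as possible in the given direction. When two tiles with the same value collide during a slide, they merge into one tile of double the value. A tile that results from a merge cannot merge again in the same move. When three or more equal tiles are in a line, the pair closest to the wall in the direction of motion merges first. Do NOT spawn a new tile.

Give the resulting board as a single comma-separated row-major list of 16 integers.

Answer: 2, 0, 0, 0, 32, 8, 0, 0, 32, 8, 32, 2, 16, 0, 0, 0

Derivation:
Slide left:
row 0: [2, 0, 0, 0] -> [2, 0, 0, 0]
row 1: [0, 0, 32, 8] -> [32, 8, 0, 0]
row 2: [32, 8, 32, 2] -> [32, 8, 32, 2]
row 3: [0, 0, 0, 16] -> [16, 0, 0, 0]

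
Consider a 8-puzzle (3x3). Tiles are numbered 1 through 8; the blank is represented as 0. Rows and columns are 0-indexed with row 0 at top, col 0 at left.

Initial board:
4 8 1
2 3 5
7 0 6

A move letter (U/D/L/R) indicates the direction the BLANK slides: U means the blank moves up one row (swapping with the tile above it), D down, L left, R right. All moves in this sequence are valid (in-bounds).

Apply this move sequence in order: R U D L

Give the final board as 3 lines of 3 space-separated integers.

After move 1 (R):
4 8 1
2 3 5
7 6 0

After move 2 (U):
4 8 1
2 3 0
7 6 5

After move 3 (D):
4 8 1
2 3 5
7 6 0

After move 4 (L):
4 8 1
2 3 5
7 0 6

Answer: 4 8 1
2 3 5
7 0 6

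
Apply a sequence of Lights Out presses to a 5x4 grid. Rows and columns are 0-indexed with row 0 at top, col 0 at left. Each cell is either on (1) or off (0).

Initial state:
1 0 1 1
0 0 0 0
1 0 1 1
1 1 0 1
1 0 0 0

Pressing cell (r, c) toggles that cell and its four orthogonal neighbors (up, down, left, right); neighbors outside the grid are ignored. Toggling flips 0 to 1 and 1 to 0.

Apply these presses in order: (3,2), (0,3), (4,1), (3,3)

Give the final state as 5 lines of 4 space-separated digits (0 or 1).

After press 1 at (3,2):
1 0 1 1
0 0 0 0
1 0 0 1
1 0 1 0
1 0 1 0

After press 2 at (0,3):
1 0 0 0
0 0 0 1
1 0 0 1
1 0 1 0
1 0 1 0

After press 3 at (4,1):
1 0 0 0
0 0 0 1
1 0 0 1
1 1 1 0
0 1 0 0

After press 4 at (3,3):
1 0 0 0
0 0 0 1
1 0 0 0
1 1 0 1
0 1 0 1

Answer: 1 0 0 0
0 0 0 1
1 0 0 0
1 1 0 1
0 1 0 1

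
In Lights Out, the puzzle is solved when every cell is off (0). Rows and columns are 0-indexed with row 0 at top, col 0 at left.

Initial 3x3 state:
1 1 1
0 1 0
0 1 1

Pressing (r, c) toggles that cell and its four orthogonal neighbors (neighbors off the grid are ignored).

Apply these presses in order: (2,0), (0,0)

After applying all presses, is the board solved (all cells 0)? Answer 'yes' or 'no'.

Answer: no

Derivation:
After press 1 at (2,0):
1 1 1
1 1 0
1 0 1

After press 2 at (0,0):
0 0 1
0 1 0
1 0 1

Lights still on: 4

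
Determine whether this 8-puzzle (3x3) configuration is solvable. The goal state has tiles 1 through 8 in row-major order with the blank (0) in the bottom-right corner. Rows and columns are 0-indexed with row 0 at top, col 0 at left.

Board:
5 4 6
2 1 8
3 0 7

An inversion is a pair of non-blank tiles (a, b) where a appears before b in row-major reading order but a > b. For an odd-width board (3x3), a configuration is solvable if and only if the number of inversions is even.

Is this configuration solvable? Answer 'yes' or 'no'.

Inversions (pairs i<j in row-major order where tile[i] > tile[j] > 0): 13
13 is odd, so the puzzle is not solvable.

Answer: no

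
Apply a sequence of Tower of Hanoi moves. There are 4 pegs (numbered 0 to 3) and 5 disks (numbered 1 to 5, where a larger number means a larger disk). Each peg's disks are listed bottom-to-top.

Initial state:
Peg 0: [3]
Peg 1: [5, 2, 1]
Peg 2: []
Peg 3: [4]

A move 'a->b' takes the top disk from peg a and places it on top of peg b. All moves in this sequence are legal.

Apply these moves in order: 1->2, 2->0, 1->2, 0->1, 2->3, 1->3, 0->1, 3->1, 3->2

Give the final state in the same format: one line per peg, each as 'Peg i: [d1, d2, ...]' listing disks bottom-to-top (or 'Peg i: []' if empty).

Answer: Peg 0: []
Peg 1: [5, 3, 1]
Peg 2: [2]
Peg 3: [4]

Derivation:
After move 1 (1->2):
Peg 0: [3]
Peg 1: [5, 2]
Peg 2: [1]
Peg 3: [4]

After move 2 (2->0):
Peg 0: [3, 1]
Peg 1: [5, 2]
Peg 2: []
Peg 3: [4]

After move 3 (1->2):
Peg 0: [3, 1]
Peg 1: [5]
Peg 2: [2]
Peg 3: [4]

After move 4 (0->1):
Peg 0: [3]
Peg 1: [5, 1]
Peg 2: [2]
Peg 3: [4]

After move 5 (2->3):
Peg 0: [3]
Peg 1: [5, 1]
Peg 2: []
Peg 3: [4, 2]

After move 6 (1->3):
Peg 0: [3]
Peg 1: [5]
Peg 2: []
Peg 3: [4, 2, 1]

After move 7 (0->1):
Peg 0: []
Peg 1: [5, 3]
Peg 2: []
Peg 3: [4, 2, 1]

After move 8 (3->1):
Peg 0: []
Peg 1: [5, 3, 1]
Peg 2: []
Peg 3: [4, 2]

After move 9 (3->2):
Peg 0: []
Peg 1: [5, 3, 1]
Peg 2: [2]
Peg 3: [4]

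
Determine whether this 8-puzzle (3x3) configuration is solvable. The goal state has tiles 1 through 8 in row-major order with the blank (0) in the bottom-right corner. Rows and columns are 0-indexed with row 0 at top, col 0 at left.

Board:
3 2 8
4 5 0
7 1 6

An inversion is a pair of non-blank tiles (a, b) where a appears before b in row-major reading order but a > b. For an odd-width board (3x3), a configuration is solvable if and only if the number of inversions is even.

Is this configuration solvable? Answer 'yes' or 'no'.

Answer: yes

Derivation:
Inversions (pairs i<j in row-major order where tile[i] > tile[j] > 0): 12
12 is even, so the puzzle is solvable.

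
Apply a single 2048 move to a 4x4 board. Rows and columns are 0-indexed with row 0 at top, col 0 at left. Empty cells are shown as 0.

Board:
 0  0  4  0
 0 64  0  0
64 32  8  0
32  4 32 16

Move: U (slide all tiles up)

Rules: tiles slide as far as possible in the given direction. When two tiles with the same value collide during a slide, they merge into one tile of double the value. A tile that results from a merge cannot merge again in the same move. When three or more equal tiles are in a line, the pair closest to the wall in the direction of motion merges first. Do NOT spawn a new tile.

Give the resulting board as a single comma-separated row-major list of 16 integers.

Answer: 64, 64, 4, 16, 32, 32, 8, 0, 0, 4, 32, 0, 0, 0, 0, 0

Derivation:
Slide up:
col 0: [0, 0, 64, 32] -> [64, 32, 0, 0]
col 1: [0, 64, 32, 4] -> [64, 32, 4, 0]
col 2: [4, 0, 8, 32] -> [4, 8, 32, 0]
col 3: [0, 0, 0, 16] -> [16, 0, 0, 0]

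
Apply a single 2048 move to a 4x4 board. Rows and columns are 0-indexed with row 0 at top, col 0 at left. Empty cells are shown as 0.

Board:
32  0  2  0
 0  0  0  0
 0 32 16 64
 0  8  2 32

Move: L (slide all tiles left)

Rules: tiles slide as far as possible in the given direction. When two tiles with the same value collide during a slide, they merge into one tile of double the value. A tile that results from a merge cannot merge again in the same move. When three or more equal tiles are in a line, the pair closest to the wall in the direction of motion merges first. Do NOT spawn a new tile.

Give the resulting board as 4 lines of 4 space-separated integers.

Slide left:
row 0: [32, 0, 2, 0] -> [32, 2, 0, 0]
row 1: [0, 0, 0, 0] -> [0, 0, 0, 0]
row 2: [0, 32, 16, 64] -> [32, 16, 64, 0]
row 3: [0, 8, 2, 32] -> [8, 2, 32, 0]

Answer: 32  2  0  0
 0  0  0  0
32 16 64  0
 8  2 32  0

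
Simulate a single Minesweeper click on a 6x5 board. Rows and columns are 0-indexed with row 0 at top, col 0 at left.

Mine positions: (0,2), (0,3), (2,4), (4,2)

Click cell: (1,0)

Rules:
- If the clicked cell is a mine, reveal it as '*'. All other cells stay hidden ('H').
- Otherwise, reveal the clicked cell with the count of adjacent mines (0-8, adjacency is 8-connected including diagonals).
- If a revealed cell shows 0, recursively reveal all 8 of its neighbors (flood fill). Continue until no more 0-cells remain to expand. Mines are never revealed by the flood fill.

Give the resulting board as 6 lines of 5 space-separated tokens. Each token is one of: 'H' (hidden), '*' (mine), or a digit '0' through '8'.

0 1 H H H
0 1 2 3 H
0 0 0 1 H
0 1 1 2 H
0 1 H H H
0 1 H H H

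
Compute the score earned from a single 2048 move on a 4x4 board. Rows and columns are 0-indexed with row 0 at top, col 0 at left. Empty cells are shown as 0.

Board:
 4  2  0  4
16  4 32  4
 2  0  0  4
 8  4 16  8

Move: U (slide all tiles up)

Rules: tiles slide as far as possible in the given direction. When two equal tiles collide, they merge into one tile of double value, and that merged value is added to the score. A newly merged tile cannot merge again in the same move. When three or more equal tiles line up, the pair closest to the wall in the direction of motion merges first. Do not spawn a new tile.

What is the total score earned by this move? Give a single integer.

Slide up:
col 0: [4, 16, 2, 8] -> [4, 16, 2, 8]  score +0 (running 0)
col 1: [2, 4, 0, 4] -> [2, 8, 0, 0]  score +8 (running 8)
col 2: [0, 32, 0, 16] -> [32, 16, 0, 0]  score +0 (running 8)
col 3: [4, 4, 4, 8] -> [8, 4, 8, 0]  score +8 (running 16)
Board after move:
 4  2 32  8
16  8 16  4
 2  0  0  8
 8  0  0  0

Answer: 16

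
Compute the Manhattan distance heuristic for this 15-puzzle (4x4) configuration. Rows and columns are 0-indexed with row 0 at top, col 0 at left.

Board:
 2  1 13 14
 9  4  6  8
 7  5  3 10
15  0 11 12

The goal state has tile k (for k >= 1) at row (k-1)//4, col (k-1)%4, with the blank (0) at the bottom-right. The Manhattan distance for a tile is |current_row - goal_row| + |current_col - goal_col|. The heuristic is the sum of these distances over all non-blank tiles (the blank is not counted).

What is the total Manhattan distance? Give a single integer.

Answer: 30

Derivation:
Tile 2: (0,0)->(0,1) = 1
Tile 1: (0,1)->(0,0) = 1
Tile 13: (0,2)->(3,0) = 5
Tile 14: (0,3)->(3,1) = 5
Tile 9: (1,0)->(2,0) = 1
Tile 4: (1,1)->(0,3) = 3
Tile 6: (1,2)->(1,1) = 1
Tile 8: (1,3)->(1,3) = 0
Tile 7: (2,0)->(1,2) = 3
Tile 5: (2,1)->(1,0) = 2
Tile 3: (2,2)->(0,2) = 2
Tile 10: (2,3)->(2,1) = 2
Tile 15: (3,0)->(3,2) = 2
Tile 11: (3,2)->(2,2) = 1
Tile 12: (3,3)->(2,3) = 1
Sum: 1 + 1 + 5 + 5 + 1 + 3 + 1 + 0 + 3 + 2 + 2 + 2 + 2 + 1 + 1 = 30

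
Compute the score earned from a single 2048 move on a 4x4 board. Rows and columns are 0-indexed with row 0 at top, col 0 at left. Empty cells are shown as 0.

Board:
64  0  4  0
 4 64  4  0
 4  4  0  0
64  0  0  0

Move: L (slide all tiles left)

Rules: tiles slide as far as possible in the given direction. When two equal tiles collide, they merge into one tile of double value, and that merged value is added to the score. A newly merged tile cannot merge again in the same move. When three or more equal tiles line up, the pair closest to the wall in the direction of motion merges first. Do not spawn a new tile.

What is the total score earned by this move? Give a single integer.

Slide left:
row 0: [64, 0, 4, 0] -> [64, 4, 0, 0]  score +0 (running 0)
row 1: [4, 64, 4, 0] -> [4, 64, 4, 0]  score +0 (running 0)
row 2: [4, 4, 0, 0] -> [8, 0, 0, 0]  score +8 (running 8)
row 3: [64, 0, 0, 0] -> [64, 0, 0, 0]  score +0 (running 8)
Board after move:
64  4  0  0
 4 64  4  0
 8  0  0  0
64  0  0  0

Answer: 8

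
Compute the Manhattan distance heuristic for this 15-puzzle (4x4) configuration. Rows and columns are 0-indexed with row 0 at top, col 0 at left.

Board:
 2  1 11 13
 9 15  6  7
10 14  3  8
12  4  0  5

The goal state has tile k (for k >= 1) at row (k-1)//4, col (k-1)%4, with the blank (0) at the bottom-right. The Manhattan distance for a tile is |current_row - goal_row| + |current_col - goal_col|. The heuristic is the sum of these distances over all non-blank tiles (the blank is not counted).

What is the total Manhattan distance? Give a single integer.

Answer: 35

Derivation:
Tile 2: at (0,0), goal (0,1), distance |0-0|+|0-1| = 1
Tile 1: at (0,1), goal (0,0), distance |0-0|+|1-0| = 1
Tile 11: at (0,2), goal (2,2), distance |0-2|+|2-2| = 2
Tile 13: at (0,3), goal (3,0), distance |0-3|+|3-0| = 6
Tile 9: at (1,0), goal (2,0), distance |1-2|+|0-0| = 1
Tile 15: at (1,1), goal (3,2), distance |1-3|+|1-2| = 3
Tile 6: at (1,2), goal (1,1), distance |1-1|+|2-1| = 1
Tile 7: at (1,3), goal (1,2), distance |1-1|+|3-2| = 1
Tile 10: at (2,0), goal (2,1), distance |2-2|+|0-1| = 1
Tile 14: at (2,1), goal (3,1), distance |2-3|+|1-1| = 1
Tile 3: at (2,2), goal (0,2), distance |2-0|+|2-2| = 2
Tile 8: at (2,3), goal (1,3), distance |2-1|+|3-3| = 1
Tile 12: at (3,0), goal (2,3), distance |3-2|+|0-3| = 4
Tile 4: at (3,1), goal (0,3), distance |3-0|+|1-3| = 5
Tile 5: at (3,3), goal (1,0), distance |3-1|+|3-0| = 5
Sum: 1 + 1 + 2 + 6 + 1 + 3 + 1 + 1 + 1 + 1 + 2 + 1 + 4 + 5 + 5 = 35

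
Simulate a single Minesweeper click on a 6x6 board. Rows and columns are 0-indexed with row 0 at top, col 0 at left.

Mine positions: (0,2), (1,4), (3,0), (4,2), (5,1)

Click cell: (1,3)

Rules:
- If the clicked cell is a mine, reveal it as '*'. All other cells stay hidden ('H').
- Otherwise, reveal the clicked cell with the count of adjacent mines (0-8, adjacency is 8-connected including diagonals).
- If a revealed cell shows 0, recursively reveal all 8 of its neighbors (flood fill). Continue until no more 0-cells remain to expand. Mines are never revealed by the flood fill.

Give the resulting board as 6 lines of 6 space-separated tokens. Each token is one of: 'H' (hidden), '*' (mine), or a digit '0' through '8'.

H H H H H H
H H H 2 H H
H H H H H H
H H H H H H
H H H H H H
H H H H H H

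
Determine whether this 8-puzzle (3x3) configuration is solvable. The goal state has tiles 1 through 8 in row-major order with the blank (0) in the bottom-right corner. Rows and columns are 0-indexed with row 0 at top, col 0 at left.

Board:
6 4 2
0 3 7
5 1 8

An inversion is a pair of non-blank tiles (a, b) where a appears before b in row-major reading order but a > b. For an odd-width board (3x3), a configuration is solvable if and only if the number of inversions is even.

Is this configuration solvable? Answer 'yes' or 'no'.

Answer: no

Derivation:
Inversions (pairs i<j in row-major order where tile[i] > tile[j] > 0): 13
13 is odd, so the puzzle is not solvable.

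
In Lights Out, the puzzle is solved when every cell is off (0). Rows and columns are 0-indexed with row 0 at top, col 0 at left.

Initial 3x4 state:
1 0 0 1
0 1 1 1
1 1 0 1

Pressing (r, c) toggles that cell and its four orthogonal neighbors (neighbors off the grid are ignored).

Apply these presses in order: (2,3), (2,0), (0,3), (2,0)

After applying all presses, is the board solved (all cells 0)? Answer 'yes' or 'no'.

Answer: no

Derivation:
After press 1 at (2,3):
1 0 0 1
0 1 1 0
1 1 1 0

After press 2 at (2,0):
1 0 0 1
1 1 1 0
0 0 1 0

After press 3 at (0,3):
1 0 1 0
1 1 1 1
0 0 1 0

After press 4 at (2,0):
1 0 1 0
0 1 1 1
1 1 1 0

Lights still on: 8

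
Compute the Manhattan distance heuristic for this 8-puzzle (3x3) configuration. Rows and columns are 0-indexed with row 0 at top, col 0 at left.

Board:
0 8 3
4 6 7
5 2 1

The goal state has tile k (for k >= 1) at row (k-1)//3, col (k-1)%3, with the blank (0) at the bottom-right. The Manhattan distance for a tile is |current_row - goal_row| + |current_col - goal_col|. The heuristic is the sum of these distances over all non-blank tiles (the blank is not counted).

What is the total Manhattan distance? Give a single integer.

Answer: 14

Derivation:
Tile 8: at (0,1), goal (2,1), distance |0-2|+|1-1| = 2
Tile 3: at (0,2), goal (0,2), distance |0-0|+|2-2| = 0
Tile 4: at (1,0), goal (1,0), distance |1-1|+|0-0| = 0
Tile 6: at (1,1), goal (1,2), distance |1-1|+|1-2| = 1
Tile 7: at (1,2), goal (2,0), distance |1-2|+|2-0| = 3
Tile 5: at (2,0), goal (1,1), distance |2-1|+|0-1| = 2
Tile 2: at (2,1), goal (0,1), distance |2-0|+|1-1| = 2
Tile 1: at (2,2), goal (0,0), distance |2-0|+|2-0| = 4
Sum: 2 + 0 + 0 + 1 + 3 + 2 + 2 + 4 = 14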